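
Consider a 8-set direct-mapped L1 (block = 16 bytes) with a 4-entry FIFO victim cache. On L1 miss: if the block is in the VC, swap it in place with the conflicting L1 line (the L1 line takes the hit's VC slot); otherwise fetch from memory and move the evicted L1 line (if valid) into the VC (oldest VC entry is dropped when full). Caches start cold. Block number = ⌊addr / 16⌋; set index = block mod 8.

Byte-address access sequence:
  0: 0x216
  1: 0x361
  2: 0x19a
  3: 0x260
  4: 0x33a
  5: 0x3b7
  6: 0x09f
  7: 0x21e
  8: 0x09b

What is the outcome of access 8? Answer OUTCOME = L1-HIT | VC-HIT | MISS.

OUTCOME = VC-HIT

  [0] addr=0x216 blk=33 s=1: MISS | VC []
  [1] addr=0x361 blk=54 s=6: MISS | VC []
  [2] addr=0x19a blk=25 s=1: MISS | VC [33]
  [3] addr=0x260 blk=38 s=6: MISS | VC [33, 54]
  [4] addr=0x33a blk=51 s=3: MISS | VC [33, 54]
  [5] addr=0x3b7 blk=59 s=3: MISS | VC [33, 54, 51]
  [6] addr=0x9f blk=9 s=1: MISS | VC [33, 54, 51, 25]
  [7] addr=0x21e blk=33 s=1: VC-HIT | VC [9, 54, 51, 25]
  [8] addr=0x9b blk=9 s=1: VC-HIT | VC [33, 54, 51, 25]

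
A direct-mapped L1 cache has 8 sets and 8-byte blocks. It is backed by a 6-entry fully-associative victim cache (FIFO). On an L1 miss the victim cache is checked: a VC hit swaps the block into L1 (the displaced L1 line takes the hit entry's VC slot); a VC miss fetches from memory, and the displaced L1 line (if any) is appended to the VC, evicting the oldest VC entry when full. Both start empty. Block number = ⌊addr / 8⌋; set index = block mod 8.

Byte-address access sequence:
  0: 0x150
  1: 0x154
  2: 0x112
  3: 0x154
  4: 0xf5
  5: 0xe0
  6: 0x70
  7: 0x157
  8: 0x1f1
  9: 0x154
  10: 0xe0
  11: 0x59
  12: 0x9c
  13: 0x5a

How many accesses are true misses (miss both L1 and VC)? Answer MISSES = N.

#0 0x150→b42/s2 MISS; vc=[]
#1 0x154→b42/s2 L1-HIT; vc=[]
#2 0x112→b34/s2 MISS; vc=[42]
#3 0x154→b42/s2 VC-HIT; vc=[34]
#4 0xf5→b30/s6 MISS; vc=[34]
#5 0xe0→b28/s4 MISS; vc=[34]
#6 0x70→b14/s6 MISS; vc=[34,30]
#7 0x157→b42/s2 L1-HIT; vc=[34,30]
#8 0x1f1→b62/s6 MISS; vc=[34,30,14]
#9 0x154→b42/s2 L1-HIT; vc=[34,30,14]
#10 0xe0→b28/s4 L1-HIT; vc=[34,30,14]
#11 0x59→b11/s3 MISS; vc=[34,30,14]
#12 0x9c→b19/s3 MISS; vc=[34,30,14,11]
#13 0x5a→b11/s3 VC-HIT; vc=[34,30,14,19]

MISSES = 8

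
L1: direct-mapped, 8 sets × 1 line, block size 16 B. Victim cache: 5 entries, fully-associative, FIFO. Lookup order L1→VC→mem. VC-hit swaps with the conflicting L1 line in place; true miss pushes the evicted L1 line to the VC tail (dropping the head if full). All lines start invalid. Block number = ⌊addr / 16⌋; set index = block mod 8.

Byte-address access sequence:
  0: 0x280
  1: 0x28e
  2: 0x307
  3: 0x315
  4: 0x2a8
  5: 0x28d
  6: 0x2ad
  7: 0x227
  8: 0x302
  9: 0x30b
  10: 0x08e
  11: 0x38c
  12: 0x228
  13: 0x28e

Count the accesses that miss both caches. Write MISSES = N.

#0 0x280→b40/s0 MISS; vc=[]
#1 0x28e→b40/s0 L1-HIT; vc=[]
#2 0x307→b48/s0 MISS; vc=[40]
#3 0x315→b49/s1 MISS; vc=[40]
#4 0x2a8→b42/s2 MISS; vc=[40]
#5 0x28d→b40/s0 VC-HIT; vc=[48]
#6 0x2ad→b42/s2 L1-HIT; vc=[48]
#7 0x227→b34/s2 MISS; vc=[48,42]
#8 0x302→b48/s0 VC-HIT; vc=[40,42]
#9 0x30b→b48/s0 L1-HIT; vc=[40,42]
#10 0x8e→b8/s0 MISS; vc=[40,42,48]
#11 0x38c→b56/s0 MISS; vc=[40,42,48,8]
#12 0x228→b34/s2 L1-HIT; vc=[40,42,48,8]
#13 0x28e→b40/s0 VC-HIT; vc=[56,42,48,8]

MISSES = 7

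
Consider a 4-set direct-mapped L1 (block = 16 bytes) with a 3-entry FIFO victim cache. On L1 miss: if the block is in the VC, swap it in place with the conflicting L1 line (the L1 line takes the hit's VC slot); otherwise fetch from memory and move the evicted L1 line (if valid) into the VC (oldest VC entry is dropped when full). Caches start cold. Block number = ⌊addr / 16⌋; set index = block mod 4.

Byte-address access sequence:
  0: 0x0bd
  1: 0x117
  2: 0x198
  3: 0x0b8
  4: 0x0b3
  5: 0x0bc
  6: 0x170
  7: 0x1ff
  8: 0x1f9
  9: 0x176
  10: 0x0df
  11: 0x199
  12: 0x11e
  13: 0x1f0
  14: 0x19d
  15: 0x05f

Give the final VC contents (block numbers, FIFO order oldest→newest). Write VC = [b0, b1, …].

  [0] addr=0xbd blk=11 s=3: MISS | VC []
  [1] addr=0x117 blk=17 s=1: MISS | VC []
  [2] addr=0x198 blk=25 s=1: MISS | VC [17]
  [3] addr=0xb8 blk=11 s=3: L1-HIT | VC [17]
  [4] addr=0xb3 blk=11 s=3: L1-HIT | VC [17]
  [5] addr=0xbc blk=11 s=3: L1-HIT | VC [17]
  [6] addr=0x170 blk=23 s=3: MISS | VC [17, 11]
  [7] addr=0x1ff blk=31 s=3: MISS | VC [17, 11, 23]
  [8] addr=0x1f9 blk=31 s=3: L1-HIT | VC [17, 11, 23]
  [9] addr=0x176 blk=23 s=3: VC-HIT | VC [17, 11, 31]
  [10] addr=0xdf blk=13 s=1: MISS | VC [11, 31, 25]
  [11] addr=0x199 blk=25 s=1: VC-HIT | VC [11, 31, 13]
  [12] addr=0x11e blk=17 s=1: MISS | VC [31, 13, 25]
  [13] addr=0x1f0 blk=31 s=3: VC-HIT | VC [23, 13, 25]
  [14] addr=0x19d blk=25 s=1: VC-HIT | VC [23, 13, 17]
  [15] addr=0x5f blk=5 s=1: MISS | VC [13, 17, 25]

VC = [13, 17, 25]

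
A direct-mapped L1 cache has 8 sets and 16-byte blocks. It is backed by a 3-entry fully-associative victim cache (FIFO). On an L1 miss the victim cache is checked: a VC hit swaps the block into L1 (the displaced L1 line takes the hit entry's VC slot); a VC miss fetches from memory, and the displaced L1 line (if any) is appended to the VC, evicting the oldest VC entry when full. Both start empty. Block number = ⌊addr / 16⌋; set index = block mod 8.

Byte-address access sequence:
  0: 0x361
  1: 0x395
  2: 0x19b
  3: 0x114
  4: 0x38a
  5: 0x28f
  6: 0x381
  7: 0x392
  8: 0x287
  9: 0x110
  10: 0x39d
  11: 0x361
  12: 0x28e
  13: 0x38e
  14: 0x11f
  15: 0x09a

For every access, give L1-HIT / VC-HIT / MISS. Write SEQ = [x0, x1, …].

SEQ = [MISS, MISS, MISS, MISS, MISS, MISS, VC-HIT, VC-HIT, VC-HIT, VC-HIT, VC-HIT, L1-HIT, L1-HIT, VC-HIT, VC-HIT, MISS]

0: 0x361 (blk 54, set 6) → MISS  vc=[]
1: 0x395 (blk 57, set 1) → MISS  vc=[]
2: 0x19b (blk 25, set 1) → MISS  vc=[57]
3: 0x114 (blk 17, set 1) → MISS  vc=[57, 25]
4: 0x38a (blk 56, set 0) → MISS  vc=[57, 25]
5: 0x28f (blk 40, set 0) → MISS  vc=[57, 25, 56]
6: 0x381 (blk 56, set 0) → VC-HIT  vc=[57, 25, 40]
7: 0x392 (blk 57, set 1) → VC-HIT  vc=[17, 25, 40]
8: 0x287 (blk 40, set 0) → VC-HIT  vc=[17, 25, 56]
9: 0x110 (blk 17, set 1) → VC-HIT  vc=[57, 25, 56]
10: 0x39d (blk 57, set 1) → VC-HIT  vc=[17, 25, 56]
11: 0x361 (blk 54, set 6) → L1-HIT  vc=[17, 25, 56]
12: 0x28e (blk 40, set 0) → L1-HIT  vc=[17, 25, 56]
13: 0x38e (blk 56, set 0) → VC-HIT  vc=[17, 25, 40]
14: 0x11f (blk 17, set 1) → VC-HIT  vc=[57, 25, 40]
15: 0x9a (blk 9, set 1) → MISS  vc=[25, 40, 17]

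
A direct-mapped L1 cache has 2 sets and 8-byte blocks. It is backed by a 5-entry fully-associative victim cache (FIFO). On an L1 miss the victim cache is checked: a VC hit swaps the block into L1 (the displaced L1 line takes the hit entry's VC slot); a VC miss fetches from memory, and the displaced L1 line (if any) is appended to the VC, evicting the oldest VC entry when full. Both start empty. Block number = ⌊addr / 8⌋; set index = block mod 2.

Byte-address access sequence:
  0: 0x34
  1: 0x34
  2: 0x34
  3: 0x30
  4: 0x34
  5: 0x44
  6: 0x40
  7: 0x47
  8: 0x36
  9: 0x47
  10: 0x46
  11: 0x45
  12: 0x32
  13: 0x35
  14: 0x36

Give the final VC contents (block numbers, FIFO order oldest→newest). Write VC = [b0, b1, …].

VC = [8]

#0 0x34→b6/s0 MISS; vc=[]
#1 0x34→b6/s0 L1-HIT; vc=[]
#2 0x34→b6/s0 L1-HIT; vc=[]
#3 0x30→b6/s0 L1-HIT; vc=[]
#4 0x34→b6/s0 L1-HIT; vc=[]
#5 0x44→b8/s0 MISS; vc=[6]
#6 0x40→b8/s0 L1-HIT; vc=[6]
#7 0x47→b8/s0 L1-HIT; vc=[6]
#8 0x36→b6/s0 VC-HIT; vc=[8]
#9 0x47→b8/s0 VC-HIT; vc=[6]
#10 0x46→b8/s0 L1-HIT; vc=[6]
#11 0x45→b8/s0 L1-HIT; vc=[6]
#12 0x32→b6/s0 VC-HIT; vc=[8]
#13 0x35→b6/s0 L1-HIT; vc=[8]
#14 0x36→b6/s0 L1-HIT; vc=[8]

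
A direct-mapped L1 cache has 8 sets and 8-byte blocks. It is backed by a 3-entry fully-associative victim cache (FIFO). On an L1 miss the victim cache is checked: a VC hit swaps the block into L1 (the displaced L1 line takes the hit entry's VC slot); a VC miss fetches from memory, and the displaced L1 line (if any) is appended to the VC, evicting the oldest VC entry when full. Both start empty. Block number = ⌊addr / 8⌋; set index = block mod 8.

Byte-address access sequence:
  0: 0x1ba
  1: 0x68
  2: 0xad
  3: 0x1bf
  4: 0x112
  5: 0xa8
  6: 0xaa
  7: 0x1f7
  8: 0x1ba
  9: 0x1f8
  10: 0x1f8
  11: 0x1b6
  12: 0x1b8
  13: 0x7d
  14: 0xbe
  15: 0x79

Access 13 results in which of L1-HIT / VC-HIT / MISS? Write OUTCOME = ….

OUTCOME = MISS

0: 0x1ba (blk 55, set 7) → MISS  vc=[]
1: 0x68 (blk 13, set 5) → MISS  vc=[]
2: 0xad (blk 21, set 5) → MISS  vc=[13]
3: 0x1bf (blk 55, set 7) → L1-HIT  vc=[13]
4: 0x112 (blk 34, set 2) → MISS  vc=[13]
5: 0xa8 (blk 21, set 5) → L1-HIT  vc=[13]
6: 0xaa (blk 21, set 5) → L1-HIT  vc=[13]
7: 0x1f7 (blk 62, set 6) → MISS  vc=[13]
8: 0x1ba (blk 55, set 7) → L1-HIT  vc=[13]
9: 0x1f8 (blk 63, set 7) → MISS  vc=[13, 55]
10: 0x1f8 (blk 63, set 7) → L1-HIT  vc=[13, 55]
11: 0x1b6 (blk 54, set 6) → MISS  vc=[13, 55, 62]
12: 0x1b8 (blk 55, set 7) → VC-HIT  vc=[13, 63, 62]
13: 0x7d (blk 15, set 7) → MISS  vc=[63, 62, 55]
14: 0xbe (blk 23, set 7) → MISS  vc=[62, 55, 15]
15: 0x79 (blk 15, set 7) → VC-HIT  vc=[62, 55, 23]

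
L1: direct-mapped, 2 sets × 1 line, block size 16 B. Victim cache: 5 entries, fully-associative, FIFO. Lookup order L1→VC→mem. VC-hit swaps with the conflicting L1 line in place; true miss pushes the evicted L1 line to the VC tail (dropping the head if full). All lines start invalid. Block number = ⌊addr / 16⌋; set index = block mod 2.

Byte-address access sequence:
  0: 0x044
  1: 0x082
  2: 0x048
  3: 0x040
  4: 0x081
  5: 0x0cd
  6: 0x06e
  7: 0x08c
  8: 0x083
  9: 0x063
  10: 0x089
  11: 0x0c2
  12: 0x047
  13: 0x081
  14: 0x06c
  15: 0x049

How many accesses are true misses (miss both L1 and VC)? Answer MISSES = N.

MISSES = 4

0: 0x44 (blk 4, set 0) → MISS  vc=[]
1: 0x82 (blk 8, set 0) → MISS  vc=[4]
2: 0x48 (blk 4, set 0) → VC-HIT  vc=[8]
3: 0x40 (blk 4, set 0) → L1-HIT  vc=[8]
4: 0x81 (blk 8, set 0) → VC-HIT  vc=[4]
5: 0xcd (blk 12, set 0) → MISS  vc=[4, 8]
6: 0x6e (blk 6, set 0) → MISS  vc=[4, 8, 12]
7: 0x8c (blk 8, set 0) → VC-HIT  vc=[4, 6, 12]
8: 0x83 (blk 8, set 0) → L1-HIT  vc=[4, 6, 12]
9: 0x63 (blk 6, set 0) → VC-HIT  vc=[4, 8, 12]
10: 0x89 (blk 8, set 0) → VC-HIT  vc=[4, 6, 12]
11: 0xc2 (blk 12, set 0) → VC-HIT  vc=[4, 6, 8]
12: 0x47 (blk 4, set 0) → VC-HIT  vc=[12, 6, 8]
13: 0x81 (blk 8, set 0) → VC-HIT  vc=[12, 6, 4]
14: 0x6c (blk 6, set 0) → VC-HIT  vc=[12, 8, 4]
15: 0x49 (blk 4, set 0) → VC-HIT  vc=[12, 8, 6]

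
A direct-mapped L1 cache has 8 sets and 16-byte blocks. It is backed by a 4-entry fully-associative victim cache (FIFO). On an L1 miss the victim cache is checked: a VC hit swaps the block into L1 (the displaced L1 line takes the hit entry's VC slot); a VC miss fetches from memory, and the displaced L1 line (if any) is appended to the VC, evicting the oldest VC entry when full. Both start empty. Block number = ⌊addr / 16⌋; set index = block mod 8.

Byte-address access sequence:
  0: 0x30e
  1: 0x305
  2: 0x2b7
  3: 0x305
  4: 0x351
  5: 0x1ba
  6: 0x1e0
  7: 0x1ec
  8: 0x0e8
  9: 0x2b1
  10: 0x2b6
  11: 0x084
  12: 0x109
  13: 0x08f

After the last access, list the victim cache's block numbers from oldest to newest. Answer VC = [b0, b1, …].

VC = [27, 30, 48, 16]

0: 0x30e (blk 48, set 0) → MISS  vc=[]
1: 0x305 (blk 48, set 0) → L1-HIT  vc=[]
2: 0x2b7 (blk 43, set 3) → MISS  vc=[]
3: 0x305 (blk 48, set 0) → L1-HIT  vc=[]
4: 0x351 (blk 53, set 5) → MISS  vc=[]
5: 0x1ba (blk 27, set 3) → MISS  vc=[43]
6: 0x1e0 (blk 30, set 6) → MISS  vc=[43]
7: 0x1ec (blk 30, set 6) → L1-HIT  vc=[43]
8: 0xe8 (blk 14, set 6) → MISS  vc=[43, 30]
9: 0x2b1 (blk 43, set 3) → VC-HIT  vc=[27, 30]
10: 0x2b6 (blk 43, set 3) → L1-HIT  vc=[27, 30]
11: 0x84 (blk 8, set 0) → MISS  vc=[27, 30, 48]
12: 0x109 (blk 16, set 0) → MISS  vc=[27, 30, 48, 8]
13: 0x8f (blk 8, set 0) → VC-HIT  vc=[27, 30, 48, 16]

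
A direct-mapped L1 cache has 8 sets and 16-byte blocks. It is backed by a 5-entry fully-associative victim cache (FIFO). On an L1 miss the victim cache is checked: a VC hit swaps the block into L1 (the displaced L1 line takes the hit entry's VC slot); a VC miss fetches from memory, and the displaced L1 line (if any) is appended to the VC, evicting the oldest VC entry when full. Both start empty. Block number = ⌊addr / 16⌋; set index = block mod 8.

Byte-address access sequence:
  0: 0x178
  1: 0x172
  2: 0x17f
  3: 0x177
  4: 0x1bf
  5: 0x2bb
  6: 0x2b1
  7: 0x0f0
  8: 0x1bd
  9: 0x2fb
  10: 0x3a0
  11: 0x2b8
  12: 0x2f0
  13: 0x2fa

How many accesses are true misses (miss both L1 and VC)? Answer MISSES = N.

MISSES = 6

0: 0x178 (blk 23, set 7) → MISS  vc=[]
1: 0x172 (blk 23, set 7) → L1-HIT  vc=[]
2: 0x17f (blk 23, set 7) → L1-HIT  vc=[]
3: 0x177 (blk 23, set 7) → L1-HIT  vc=[]
4: 0x1bf (blk 27, set 3) → MISS  vc=[]
5: 0x2bb (blk 43, set 3) → MISS  vc=[27]
6: 0x2b1 (blk 43, set 3) → L1-HIT  vc=[27]
7: 0xf0 (blk 15, set 7) → MISS  vc=[27, 23]
8: 0x1bd (blk 27, set 3) → VC-HIT  vc=[43, 23]
9: 0x2fb (blk 47, set 7) → MISS  vc=[43, 23, 15]
10: 0x3a0 (blk 58, set 2) → MISS  vc=[43, 23, 15]
11: 0x2b8 (blk 43, set 3) → VC-HIT  vc=[27, 23, 15]
12: 0x2f0 (blk 47, set 7) → L1-HIT  vc=[27, 23, 15]
13: 0x2fa (blk 47, set 7) → L1-HIT  vc=[27, 23, 15]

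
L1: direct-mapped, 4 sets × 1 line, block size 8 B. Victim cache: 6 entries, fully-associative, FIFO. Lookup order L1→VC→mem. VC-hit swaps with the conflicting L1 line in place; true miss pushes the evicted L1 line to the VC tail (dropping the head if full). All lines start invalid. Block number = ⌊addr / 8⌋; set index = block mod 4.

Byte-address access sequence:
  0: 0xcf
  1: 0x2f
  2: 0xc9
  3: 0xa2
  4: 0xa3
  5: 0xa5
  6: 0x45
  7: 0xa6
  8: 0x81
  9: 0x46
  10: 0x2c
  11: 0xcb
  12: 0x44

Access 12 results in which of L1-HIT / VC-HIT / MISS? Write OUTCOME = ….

#0 0xcf→b25/s1 MISS; vc=[]
#1 0x2f→b5/s1 MISS; vc=[25]
#2 0xc9→b25/s1 VC-HIT; vc=[5]
#3 0xa2→b20/s0 MISS; vc=[5]
#4 0xa3→b20/s0 L1-HIT; vc=[5]
#5 0xa5→b20/s0 L1-HIT; vc=[5]
#6 0x45→b8/s0 MISS; vc=[5,20]
#7 0xa6→b20/s0 VC-HIT; vc=[5,8]
#8 0x81→b16/s0 MISS; vc=[5,8,20]
#9 0x46→b8/s0 VC-HIT; vc=[5,16,20]
#10 0x2c→b5/s1 VC-HIT; vc=[25,16,20]
#11 0xcb→b25/s1 VC-HIT; vc=[5,16,20]
#12 0x44→b8/s0 L1-HIT; vc=[5,16,20]

OUTCOME = L1-HIT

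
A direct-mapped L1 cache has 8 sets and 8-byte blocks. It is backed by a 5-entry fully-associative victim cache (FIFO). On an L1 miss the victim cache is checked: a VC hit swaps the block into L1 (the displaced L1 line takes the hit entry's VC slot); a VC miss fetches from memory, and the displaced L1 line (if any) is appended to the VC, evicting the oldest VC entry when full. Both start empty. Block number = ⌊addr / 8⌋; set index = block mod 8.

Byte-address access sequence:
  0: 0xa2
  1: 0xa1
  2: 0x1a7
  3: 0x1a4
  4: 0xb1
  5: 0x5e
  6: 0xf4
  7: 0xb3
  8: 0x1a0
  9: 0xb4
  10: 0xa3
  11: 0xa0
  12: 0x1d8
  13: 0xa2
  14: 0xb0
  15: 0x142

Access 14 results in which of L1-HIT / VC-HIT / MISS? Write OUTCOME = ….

#0 0xa2→b20/s4 MISS; vc=[]
#1 0xa1→b20/s4 L1-HIT; vc=[]
#2 0x1a7→b52/s4 MISS; vc=[20]
#3 0x1a4→b52/s4 L1-HIT; vc=[20]
#4 0xb1→b22/s6 MISS; vc=[20]
#5 0x5e→b11/s3 MISS; vc=[20]
#6 0xf4→b30/s6 MISS; vc=[20,22]
#7 0xb3→b22/s6 VC-HIT; vc=[20,30]
#8 0x1a0→b52/s4 L1-HIT; vc=[20,30]
#9 0xb4→b22/s6 L1-HIT; vc=[20,30]
#10 0xa3→b20/s4 VC-HIT; vc=[52,30]
#11 0xa0→b20/s4 L1-HIT; vc=[52,30]
#12 0x1d8→b59/s3 MISS; vc=[52,30,11]
#13 0xa2→b20/s4 L1-HIT; vc=[52,30,11]
#14 0xb0→b22/s6 L1-HIT; vc=[52,30,11]
#15 0x142→b40/s0 MISS; vc=[52,30,11]

OUTCOME = L1-HIT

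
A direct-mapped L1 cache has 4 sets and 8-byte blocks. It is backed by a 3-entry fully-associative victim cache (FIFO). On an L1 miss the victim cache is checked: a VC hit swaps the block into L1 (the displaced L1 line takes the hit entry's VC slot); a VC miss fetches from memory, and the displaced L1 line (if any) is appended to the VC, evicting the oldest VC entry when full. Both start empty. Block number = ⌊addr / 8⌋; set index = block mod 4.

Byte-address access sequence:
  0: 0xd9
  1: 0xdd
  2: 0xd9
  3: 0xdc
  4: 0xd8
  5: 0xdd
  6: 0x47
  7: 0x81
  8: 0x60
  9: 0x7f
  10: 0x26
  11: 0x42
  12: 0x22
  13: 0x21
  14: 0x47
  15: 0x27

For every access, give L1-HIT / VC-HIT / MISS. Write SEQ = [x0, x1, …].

0: 0xd9 (blk 27, set 3) → MISS  vc=[]
1: 0xdd (blk 27, set 3) → L1-HIT  vc=[]
2: 0xd9 (blk 27, set 3) → L1-HIT  vc=[]
3: 0xdc (blk 27, set 3) → L1-HIT  vc=[]
4: 0xd8 (blk 27, set 3) → L1-HIT  vc=[]
5: 0xdd (blk 27, set 3) → L1-HIT  vc=[]
6: 0x47 (blk 8, set 0) → MISS  vc=[]
7: 0x81 (blk 16, set 0) → MISS  vc=[8]
8: 0x60 (blk 12, set 0) → MISS  vc=[8, 16]
9: 0x7f (blk 15, set 3) → MISS  vc=[8, 16, 27]
10: 0x26 (blk 4, set 0) → MISS  vc=[16, 27, 12]
11: 0x42 (blk 8, set 0) → MISS  vc=[27, 12, 4]
12: 0x22 (blk 4, set 0) → VC-HIT  vc=[27, 12, 8]
13: 0x21 (blk 4, set 0) → L1-HIT  vc=[27, 12, 8]
14: 0x47 (blk 8, set 0) → VC-HIT  vc=[27, 12, 4]
15: 0x27 (blk 4, set 0) → VC-HIT  vc=[27, 12, 8]

SEQ = [MISS, L1-HIT, L1-HIT, L1-HIT, L1-HIT, L1-HIT, MISS, MISS, MISS, MISS, MISS, MISS, VC-HIT, L1-HIT, VC-HIT, VC-HIT]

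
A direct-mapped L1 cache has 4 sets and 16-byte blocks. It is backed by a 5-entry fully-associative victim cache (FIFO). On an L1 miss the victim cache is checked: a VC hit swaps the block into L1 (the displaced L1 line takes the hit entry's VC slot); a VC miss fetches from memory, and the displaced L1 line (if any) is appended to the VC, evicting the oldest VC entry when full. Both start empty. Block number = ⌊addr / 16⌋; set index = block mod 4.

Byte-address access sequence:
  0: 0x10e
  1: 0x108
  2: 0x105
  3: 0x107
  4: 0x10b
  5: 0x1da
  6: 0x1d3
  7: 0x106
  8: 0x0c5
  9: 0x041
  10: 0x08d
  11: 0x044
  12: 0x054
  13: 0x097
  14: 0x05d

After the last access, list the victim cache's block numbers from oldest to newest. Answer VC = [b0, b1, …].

0: 0x10e (blk 16, set 0) → MISS  vc=[]
1: 0x108 (blk 16, set 0) → L1-HIT  vc=[]
2: 0x105 (blk 16, set 0) → L1-HIT  vc=[]
3: 0x107 (blk 16, set 0) → L1-HIT  vc=[]
4: 0x10b (blk 16, set 0) → L1-HIT  vc=[]
5: 0x1da (blk 29, set 1) → MISS  vc=[]
6: 0x1d3 (blk 29, set 1) → L1-HIT  vc=[]
7: 0x106 (blk 16, set 0) → L1-HIT  vc=[]
8: 0xc5 (blk 12, set 0) → MISS  vc=[16]
9: 0x41 (blk 4, set 0) → MISS  vc=[16, 12]
10: 0x8d (blk 8, set 0) → MISS  vc=[16, 12, 4]
11: 0x44 (blk 4, set 0) → VC-HIT  vc=[16, 12, 8]
12: 0x54 (blk 5, set 1) → MISS  vc=[16, 12, 8, 29]
13: 0x97 (blk 9, set 1) → MISS  vc=[16, 12, 8, 29, 5]
14: 0x5d (blk 5, set 1) → VC-HIT  vc=[16, 12, 8, 29, 9]

VC = [16, 12, 8, 29, 9]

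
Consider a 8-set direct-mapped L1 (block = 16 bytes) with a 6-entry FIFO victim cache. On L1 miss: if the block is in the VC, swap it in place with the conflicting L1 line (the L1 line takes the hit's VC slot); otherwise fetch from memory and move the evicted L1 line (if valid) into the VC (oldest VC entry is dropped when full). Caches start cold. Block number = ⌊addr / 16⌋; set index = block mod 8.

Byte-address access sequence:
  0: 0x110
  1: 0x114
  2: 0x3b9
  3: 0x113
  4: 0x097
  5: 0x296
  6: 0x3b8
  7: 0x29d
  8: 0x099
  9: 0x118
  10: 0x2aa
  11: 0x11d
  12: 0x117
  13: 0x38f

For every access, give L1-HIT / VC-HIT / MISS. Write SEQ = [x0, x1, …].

SEQ = [MISS, L1-HIT, MISS, L1-HIT, MISS, MISS, L1-HIT, L1-HIT, VC-HIT, VC-HIT, MISS, L1-HIT, L1-HIT, MISS]

  [0] addr=0x110 blk=17 s=1: MISS | VC []
  [1] addr=0x114 blk=17 s=1: L1-HIT | VC []
  [2] addr=0x3b9 blk=59 s=3: MISS | VC []
  [3] addr=0x113 blk=17 s=1: L1-HIT | VC []
  [4] addr=0x97 blk=9 s=1: MISS | VC [17]
  [5] addr=0x296 blk=41 s=1: MISS | VC [17, 9]
  [6] addr=0x3b8 blk=59 s=3: L1-HIT | VC [17, 9]
  [7] addr=0x29d blk=41 s=1: L1-HIT | VC [17, 9]
  [8] addr=0x99 blk=9 s=1: VC-HIT | VC [17, 41]
  [9] addr=0x118 blk=17 s=1: VC-HIT | VC [9, 41]
  [10] addr=0x2aa blk=42 s=2: MISS | VC [9, 41]
  [11] addr=0x11d blk=17 s=1: L1-HIT | VC [9, 41]
  [12] addr=0x117 blk=17 s=1: L1-HIT | VC [9, 41]
  [13] addr=0x38f blk=56 s=0: MISS | VC [9, 41]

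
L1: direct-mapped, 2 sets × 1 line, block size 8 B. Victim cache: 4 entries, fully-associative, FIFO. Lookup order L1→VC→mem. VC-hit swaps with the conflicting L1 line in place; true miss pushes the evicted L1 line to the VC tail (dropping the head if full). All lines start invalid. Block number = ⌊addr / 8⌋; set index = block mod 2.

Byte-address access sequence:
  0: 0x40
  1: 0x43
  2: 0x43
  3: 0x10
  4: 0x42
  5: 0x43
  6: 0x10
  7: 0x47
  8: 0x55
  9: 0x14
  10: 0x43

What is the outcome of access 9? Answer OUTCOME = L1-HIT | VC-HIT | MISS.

OUTCOME = VC-HIT

0: 0x40 (blk 8, set 0) → MISS  vc=[]
1: 0x43 (blk 8, set 0) → L1-HIT  vc=[]
2: 0x43 (blk 8, set 0) → L1-HIT  vc=[]
3: 0x10 (blk 2, set 0) → MISS  vc=[8]
4: 0x42 (blk 8, set 0) → VC-HIT  vc=[2]
5: 0x43 (blk 8, set 0) → L1-HIT  vc=[2]
6: 0x10 (blk 2, set 0) → VC-HIT  vc=[8]
7: 0x47 (blk 8, set 0) → VC-HIT  vc=[2]
8: 0x55 (blk 10, set 0) → MISS  vc=[2, 8]
9: 0x14 (blk 2, set 0) → VC-HIT  vc=[10, 8]
10: 0x43 (blk 8, set 0) → VC-HIT  vc=[10, 2]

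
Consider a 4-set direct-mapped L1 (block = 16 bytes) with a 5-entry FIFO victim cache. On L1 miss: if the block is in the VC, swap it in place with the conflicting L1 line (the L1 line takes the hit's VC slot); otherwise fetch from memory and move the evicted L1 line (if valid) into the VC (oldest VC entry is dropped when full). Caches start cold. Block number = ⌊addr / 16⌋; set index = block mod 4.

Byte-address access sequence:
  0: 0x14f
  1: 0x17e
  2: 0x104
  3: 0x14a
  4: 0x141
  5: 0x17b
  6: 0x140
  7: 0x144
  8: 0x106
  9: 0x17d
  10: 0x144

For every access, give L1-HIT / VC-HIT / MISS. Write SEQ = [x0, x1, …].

  [0] addr=0x14f blk=20 s=0: MISS | VC []
  [1] addr=0x17e blk=23 s=3: MISS | VC []
  [2] addr=0x104 blk=16 s=0: MISS | VC [20]
  [3] addr=0x14a blk=20 s=0: VC-HIT | VC [16]
  [4] addr=0x141 blk=20 s=0: L1-HIT | VC [16]
  [5] addr=0x17b blk=23 s=3: L1-HIT | VC [16]
  [6] addr=0x140 blk=20 s=0: L1-HIT | VC [16]
  [7] addr=0x144 blk=20 s=0: L1-HIT | VC [16]
  [8] addr=0x106 blk=16 s=0: VC-HIT | VC [20]
  [9] addr=0x17d blk=23 s=3: L1-HIT | VC [20]
  [10] addr=0x144 blk=20 s=0: VC-HIT | VC [16]

SEQ = [MISS, MISS, MISS, VC-HIT, L1-HIT, L1-HIT, L1-HIT, L1-HIT, VC-HIT, L1-HIT, VC-HIT]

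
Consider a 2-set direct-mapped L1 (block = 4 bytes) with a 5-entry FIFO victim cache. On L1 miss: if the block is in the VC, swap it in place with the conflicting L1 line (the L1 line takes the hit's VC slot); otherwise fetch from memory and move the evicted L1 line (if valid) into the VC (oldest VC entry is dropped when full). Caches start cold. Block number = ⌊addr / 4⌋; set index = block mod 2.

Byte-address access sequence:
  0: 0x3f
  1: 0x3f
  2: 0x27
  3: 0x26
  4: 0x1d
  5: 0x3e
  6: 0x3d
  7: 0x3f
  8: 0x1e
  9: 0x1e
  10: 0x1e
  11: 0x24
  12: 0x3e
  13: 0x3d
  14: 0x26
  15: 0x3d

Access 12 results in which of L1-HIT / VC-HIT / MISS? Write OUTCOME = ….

  [0] addr=0x3f blk=15 s=1: MISS | VC []
  [1] addr=0x3f blk=15 s=1: L1-HIT | VC []
  [2] addr=0x27 blk=9 s=1: MISS | VC [15]
  [3] addr=0x26 blk=9 s=1: L1-HIT | VC [15]
  [4] addr=0x1d blk=7 s=1: MISS | VC [15, 9]
  [5] addr=0x3e blk=15 s=1: VC-HIT | VC [7, 9]
  [6] addr=0x3d blk=15 s=1: L1-HIT | VC [7, 9]
  [7] addr=0x3f blk=15 s=1: L1-HIT | VC [7, 9]
  [8] addr=0x1e blk=7 s=1: VC-HIT | VC [15, 9]
  [9] addr=0x1e blk=7 s=1: L1-HIT | VC [15, 9]
  [10] addr=0x1e blk=7 s=1: L1-HIT | VC [15, 9]
  [11] addr=0x24 blk=9 s=1: VC-HIT | VC [15, 7]
  [12] addr=0x3e blk=15 s=1: VC-HIT | VC [9, 7]
  [13] addr=0x3d blk=15 s=1: L1-HIT | VC [9, 7]
  [14] addr=0x26 blk=9 s=1: VC-HIT | VC [15, 7]
  [15] addr=0x3d blk=15 s=1: VC-HIT | VC [9, 7]

OUTCOME = VC-HIT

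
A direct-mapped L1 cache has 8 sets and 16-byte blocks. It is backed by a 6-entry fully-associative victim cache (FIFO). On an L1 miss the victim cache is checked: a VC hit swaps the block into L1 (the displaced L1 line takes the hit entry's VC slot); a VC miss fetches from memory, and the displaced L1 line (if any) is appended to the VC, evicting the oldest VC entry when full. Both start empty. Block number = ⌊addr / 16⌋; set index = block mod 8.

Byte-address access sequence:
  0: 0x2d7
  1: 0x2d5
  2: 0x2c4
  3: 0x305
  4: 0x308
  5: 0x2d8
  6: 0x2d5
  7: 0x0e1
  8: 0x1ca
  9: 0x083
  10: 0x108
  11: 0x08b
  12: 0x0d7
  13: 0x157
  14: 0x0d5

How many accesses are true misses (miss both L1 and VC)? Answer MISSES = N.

0: 0x2d7 (blk 45, set 5) → MISS  vc=[]
1: 0x2d5 (blk 45, set 5) → L1-HIT  vc=[]
2: 0x2c4 (blk 44, set 4) → MISS  vc=[]
3: 0x305 (blk 48, set 0) → MISS  vc=[]
4: 0x308 (blk 48, set 0) → L1-HIT  vc=[]
5: 0x2d8 (blk 45, set 5) → L1-HIT  vc=[]
6: 0x2d5 (blk 45, set 5) → L1-HIT  vc=[]
7: 0xe1 (blk 14, set 6) → MISS  vc=[]
8: 0x1ca (blk 28, set 4) → MISS  vc=[44]
9: 0x83 (blk 8, set 0) → MISS  vc=[44, 48]
10: 0x108 (blk 16, set 0) → MISS  vc=[44, 48, 8]
11: 0x8b (blk 8, set 0) → VC-HIT  vc=[44, 48, 16]
12: 0xd7 (blk 13, set 5) → MISS  vc=[44, 48, 16, 45]
13: 0x157 (blk 21, set 5) → MISS  vc=[44, 48, 16, 45, 13]
14: 0xd5 (blk 13, set 5) → VC-HIT  vc=[44, 48, 16, 45, 21]

MISSES = 9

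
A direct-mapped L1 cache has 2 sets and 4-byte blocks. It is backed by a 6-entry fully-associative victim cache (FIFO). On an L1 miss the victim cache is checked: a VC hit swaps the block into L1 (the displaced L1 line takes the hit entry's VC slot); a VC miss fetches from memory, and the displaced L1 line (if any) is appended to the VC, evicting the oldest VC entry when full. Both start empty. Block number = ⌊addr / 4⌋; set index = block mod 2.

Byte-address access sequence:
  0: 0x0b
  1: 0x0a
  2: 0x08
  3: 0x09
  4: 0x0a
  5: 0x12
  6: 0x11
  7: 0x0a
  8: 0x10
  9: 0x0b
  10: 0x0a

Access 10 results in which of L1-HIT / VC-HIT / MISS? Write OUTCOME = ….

0: 0xb (blk 2, set 0) → MISS  vc=[]
1: 0xa (blk 2, set 0) → L1-HIT  vc=[]
2: 0x8 (blk 2, set 0) → L1-HIT  vc=[]
3: 0x9 (blk 2, set 0) → L1-HIT  vc=[]
4: 0xa (blk 2, set 0) → L1-HIT  vc=[]
5: 0x12 (blk 4, set 0) → MISS  vc=[2]
6: 0x11 (blk 4, set 0) → L1-HIT  vc=[2]
7: 0xa (blk 2, set 0) → VC-HIT  vc=[4]
8: 0x10 (blk 4, set 0) → VC-HIT  vc=[2]
9: 0xb (blk 2, set 0) → VC-HIT  vc=[4]
10: 0xa (blk 2, set 0) → L1-HIT  vc=[4]

OUTCOME = L1-HIT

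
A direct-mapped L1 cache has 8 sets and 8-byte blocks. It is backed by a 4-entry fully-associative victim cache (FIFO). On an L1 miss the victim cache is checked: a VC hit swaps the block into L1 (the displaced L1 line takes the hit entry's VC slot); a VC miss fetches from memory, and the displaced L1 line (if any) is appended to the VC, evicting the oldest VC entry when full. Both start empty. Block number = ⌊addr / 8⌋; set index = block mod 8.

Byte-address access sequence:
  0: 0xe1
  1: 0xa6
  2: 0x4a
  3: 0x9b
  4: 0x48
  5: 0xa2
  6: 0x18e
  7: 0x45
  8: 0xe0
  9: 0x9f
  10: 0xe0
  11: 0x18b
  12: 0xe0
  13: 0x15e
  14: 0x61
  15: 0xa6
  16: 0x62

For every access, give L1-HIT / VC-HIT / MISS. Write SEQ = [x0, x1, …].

0: 0xe1 (blk 28, set 4) → MISS  vc=[]
1: 0xa6 (blk 20, set 4) → MISS  vc=[28]
2: 0x4a (blk 9, set 1) → MISS  vc=[28]
3: 0x9b (blk 19, set 3) → MISS  vc=[28]
4: 0x48 (blk 9, set 1) → L1-HIT  vc=[28]
5: 0xa2 (blk 20, set 4) → L1-HIT  vc=[28]
6: 0x18e (blk 49, set 1) → MISS  vc=[28, 9]
7: 0x45 (blk 8, set 0) → MISS  vc=[28, 9]
8: 0xe0 (blk 28, set 4) → VC-HIT  vc=[20, 9]
9: 0x9f (blk 19, set 3) → L1-HIT  vc=[20, 9]
10: 0xe0 (blk 28, set 4) → L1-HIT  vc=[20, 9]
11: 0x18b (blk 49, set 1) → L1-HIT  vc=[20, 9]
12: 0xe0 (blk 28, set 4) → L1-HIT  vc=[20, 9]
13: 0x15e (blk 43, set 3) → MISS  vc=[20, 9, 19]
14: 0x61 (blk 12, set 4) → MISS  vc=[20, 9, 19, 28]
15: 0xa6 (blk 20, set 4) → VC-HIT  vc=[12, 9, 19, 28]
16: 0x62 (blk 12, set 4) → VC-HIT  vc=[20, 9, 19, 28]

SEQ = [MISS, MISS, MISS, MISS, L1-HIT, L1-HIT, MISS, MISS, VC-HIT, L1-HIT, L1-HIT, L1-HIT, L1-HIT, MISS, MISS, VC-HIT, VC-HIT]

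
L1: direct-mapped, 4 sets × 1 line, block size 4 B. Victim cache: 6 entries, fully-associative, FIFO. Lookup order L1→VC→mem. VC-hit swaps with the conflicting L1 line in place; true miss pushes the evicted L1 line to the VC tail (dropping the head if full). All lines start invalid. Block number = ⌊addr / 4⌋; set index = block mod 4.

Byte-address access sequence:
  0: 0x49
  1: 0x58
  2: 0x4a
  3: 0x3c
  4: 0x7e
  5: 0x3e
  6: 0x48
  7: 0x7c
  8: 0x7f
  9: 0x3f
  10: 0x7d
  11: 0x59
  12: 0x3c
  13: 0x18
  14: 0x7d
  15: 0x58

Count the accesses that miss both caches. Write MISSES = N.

  [0] addr=0x49 blk=18 s=2: MISS | VC []
  [1] addr=0x58 blk=22 s=2: MISS | VC [18]
  [2] addr=0x4a blk=18 s=2: VC-HIT | VC [22]
  [3] addr=0x3c blk=15 s=3: MISS | VC [22]
  [4] addr=0x7e blk=31 s=3: MISS | VC [22, 15]
  [5] addr=0x3e blk=15 s=3: VC-HIT | VC [22, 31]
  [6] addr=0x48 blk=18 s=2: L1-HIT | VC [22, 31]
  [7] addr=0x7c blk=31 s=3: VC-HIT | VC [22, 15]
  [8] addr=0x7f blk=31 s=3: L1-HIT | VC [22, 15]
  [9] addr=0x3f blk=15 s=3: VC-HIT | VC [22, 31]
  [10] addr=0x7d blk=31 s=3: VC-HIT | VC [22, 15]
  [11] addr=0x59 blk=22 s=2: VC-HIT | VC [18, 15]
  [12] addr=0x3c blk=15 s=3: VC-HIT | VC [18, 31]
  [13] addr=0x18 blk=6 s=2: MISS | VC [18, 31, 22]
  [14] addr=0x7d blk=31 s=3: VC-HIT | VC [18, 15, 22]
  [15] addr=0x58 blk=22 s=2: VC-HIT | VC [18, 15, 6]

MISSES = 5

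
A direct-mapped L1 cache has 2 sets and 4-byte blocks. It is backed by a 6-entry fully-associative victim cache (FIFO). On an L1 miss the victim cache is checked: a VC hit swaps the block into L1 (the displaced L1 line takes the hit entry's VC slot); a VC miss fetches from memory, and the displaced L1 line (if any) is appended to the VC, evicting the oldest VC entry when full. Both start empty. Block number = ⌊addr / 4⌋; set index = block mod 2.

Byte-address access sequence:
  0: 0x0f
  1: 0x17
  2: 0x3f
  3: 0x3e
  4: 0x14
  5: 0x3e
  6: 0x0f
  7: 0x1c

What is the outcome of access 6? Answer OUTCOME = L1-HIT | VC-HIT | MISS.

0: 0xf (blk 3, set 1) → MISS  vc=[]
1: 0x17 (blk 5, set 1) → MISS  vc=[3]
2: 0x3f (blk 15, set 1) → MISS  vc=[3, 5]
3: 0x3e (blk 15, set 1) → L1-HIT  vc=[3, 5]
4: 0x14 (blk 5, set 1) → VC-HIT  vc=[3, 15]
5: 0x3e (blk 15, set 1) → VC-HIT  vc=[3, 5]
6: 0xf (blk 3, set 1) → VC-HIT  vc=[15, 5]
7: 0x1c (blk 7, set 1) → MISS  vc=[15, 5, 3]

OUTCOME = VC-HIT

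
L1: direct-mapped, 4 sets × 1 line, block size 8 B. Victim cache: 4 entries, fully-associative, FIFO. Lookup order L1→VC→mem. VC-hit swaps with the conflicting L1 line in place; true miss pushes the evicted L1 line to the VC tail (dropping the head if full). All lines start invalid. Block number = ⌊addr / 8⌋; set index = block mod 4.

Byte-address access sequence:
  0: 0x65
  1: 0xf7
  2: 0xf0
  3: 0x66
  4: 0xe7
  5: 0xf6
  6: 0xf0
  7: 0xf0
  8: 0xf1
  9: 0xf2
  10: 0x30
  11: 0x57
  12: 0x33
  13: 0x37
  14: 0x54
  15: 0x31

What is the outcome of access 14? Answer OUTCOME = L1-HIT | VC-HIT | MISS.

OUTCOME = VC-HIT

  [0] addr=0x65 blk=12 s=0: MISS | VC []
  [1] addr=0xf7 blk=30 s=2: MISS | VC []
  [2] addr=0xf0 blk=30 s=2: L1-HIT | VC []
  [3] addr=0x66 blk=12 s=0: L1-HIT | VC []
  [4] addr=0xe7 blk=28 s=0: MISS | VC [12]
  [5] addr=0xf6 blk=30 s=2: L1-HIT | VC [12]
  [6] addr=0xf0 blk=30 s=2: L1-HIT | VC [12]
  [7] addr=0xf0 blk=30 s=2: L1-HIT | VC [12]
  [8] addr=0xf1 blk=30 s=2: L1-HIT | VC [12]
  [9] addr=0xf2 blk=30 s=2: L1-HIT | VC [12]
  [10] addr=0x30 blk=6 s=2: MISS | VC [12, 30]
  [11] addr=0x57 blk=10 s=2: MISS | VC [12, 30, 6]
  [12] addr=0x33 blk=6 s=2: VC-HIT | VC [12, 30, 10]
  [13] addr=0x37 blk=6 s=2: L1-HIT | VC [12, 30, 10]
  [14] addr=0x54 blk=10 s=2: VC-HIT | VC [12, 30, 6]
  [15] addr=0x31 blk=6 s=2: VC-HIT | VC [12, 30, 10]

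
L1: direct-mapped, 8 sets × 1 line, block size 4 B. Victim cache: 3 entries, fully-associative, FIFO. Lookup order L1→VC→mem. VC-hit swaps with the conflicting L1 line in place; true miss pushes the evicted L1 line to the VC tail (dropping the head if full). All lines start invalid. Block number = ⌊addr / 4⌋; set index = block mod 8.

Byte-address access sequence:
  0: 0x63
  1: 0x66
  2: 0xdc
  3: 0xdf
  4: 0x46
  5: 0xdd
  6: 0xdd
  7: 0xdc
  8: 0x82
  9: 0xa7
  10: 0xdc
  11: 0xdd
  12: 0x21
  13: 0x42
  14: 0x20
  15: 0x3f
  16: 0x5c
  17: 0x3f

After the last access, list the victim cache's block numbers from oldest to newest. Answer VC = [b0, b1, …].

VC = [16, 55, 23]

  [0] addr=0x63 blk=24 s=0: MISS | VC []
  [1] addr=0x66 blk=25 s=1: MISS | VC []
  [2] addr=0xdc blk=55 s=7: MISS | VC []
  [3] addr=0xdf blk=55 s=7: L1-HIT | VC []
  [4] addr=0x46 blk=17 s=1: MISS | VC [25]
  [5] addr=0xdd blk=55 s=7: L1-HIT | VC [25]
  [6] addr=0xdd blk=55 s=7: L1-HIT | VC [25]
  [7] addr=0xdc blk=55 s=7: L1-HIT | VC [25]
  [8] addr=0x82 blk=32 s=0: MISS | VC [25, 24]
  [9] addr=0xa7 blk=41 s=1: MISS | VC [25, 24, 17]
  [10] addr=0xdc blk=55 s=7: L1-HIT | VC [25, 24, 17]
  [11] addr=0xdd blk=55 s=7: L1-HIT | VC [25, 24, 17]
  [12] addr=0x21 blk=8 s=0: MISS | VC [24, 17, 32]
  [13] addr=0x42 blk=16 s=0: MISS | VC [17, 32, 8]
  [14] addr=0x20 blk=8 s=0: VC-HIT | VC [17, 32, 16]
  [15] addr=0x3f blk=15 s=7: MISS | VC [32, 16, 55]
  [16] addr=0x5c blk=23 s=7: MISS | VC [16, 55, 15]
  [17] addr=0x3f blk=15 s=7: VC-HIT | VC [16, 55, 23]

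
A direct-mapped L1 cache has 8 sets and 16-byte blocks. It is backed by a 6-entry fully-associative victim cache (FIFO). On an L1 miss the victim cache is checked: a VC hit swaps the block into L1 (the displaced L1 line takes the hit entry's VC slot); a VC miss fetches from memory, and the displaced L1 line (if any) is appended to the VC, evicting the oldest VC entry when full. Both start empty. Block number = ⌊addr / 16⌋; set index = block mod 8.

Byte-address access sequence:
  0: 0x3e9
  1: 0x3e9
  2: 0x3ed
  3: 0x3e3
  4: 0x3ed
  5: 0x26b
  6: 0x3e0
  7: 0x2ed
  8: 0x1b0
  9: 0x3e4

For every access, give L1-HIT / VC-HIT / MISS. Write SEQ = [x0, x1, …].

SEQ = [MISS, L1-HIT, L1-HIT, L1-HIT, L1-HIT, MISS, VC-HIT, MISS, MISS, VC-HIT]

0: 0x3e9 (blk 62, set 6) → MISS  vc=[]
1: 0x3e9 (blk 62, set 6) → L1-HIT  vc=[]
2: 0x3ed (blk 62, set 6) → L1-HIT  vc=[]
3: 0x3e3 (blk 62, set 6) → L1-HIT  vc=[]
4: 0x3ed (blk 62, set 6) → L1-HIT  vc=[]
5: 0x26b (blk 38, set 6) → MISS  vc=[62]
6: 0x3e0 (blk 62, set 6) → VC-HIT  vc=[38]
7: 0x2ed (blk 46, set 6) → MISS  vc=[38, 62]
8: 0x1b0 (blk 27, set 3) → MISS  vc=[38, 62]
9: 0x3e4 (blk 62, set 6) → VC-HIT  vc=[38, 46]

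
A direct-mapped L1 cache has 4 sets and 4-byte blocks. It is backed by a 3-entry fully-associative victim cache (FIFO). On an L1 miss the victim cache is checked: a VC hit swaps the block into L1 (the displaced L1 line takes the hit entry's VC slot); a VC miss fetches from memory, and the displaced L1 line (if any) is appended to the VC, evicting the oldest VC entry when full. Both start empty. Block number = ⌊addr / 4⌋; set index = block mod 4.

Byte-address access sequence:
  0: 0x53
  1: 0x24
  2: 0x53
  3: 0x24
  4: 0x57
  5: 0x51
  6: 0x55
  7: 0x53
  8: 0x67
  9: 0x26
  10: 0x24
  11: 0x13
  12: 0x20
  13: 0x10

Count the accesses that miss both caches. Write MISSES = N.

MISSES = 6

0: 0x53 (blk 20, set 0) → MISS  vc=[]
1: 0x24 (blk 9, set 1) → MISS  vc=[]
2: 0x53 (blk 20, set 0) → L1-HIT  vc=[]
3: 0x24 (blk 9, set 1) → L1-HIT  vc=[]
4: 0x57 (blk 21, set 1) → MISS  vc=[9]
5: 0x51 (blk 20, set 0) → L1-HIT  vc=[9]
6: 0x55 (blk 21, set 1) → L1-HIT  vc=[9]
7: 0x53 (blk 20, set 0) → L1-HIT  vc=[9]
8: 0x67 (blk 25, set 1) → MISS  vc=[9, 21]
9: 0x26 (blk 9, set 1) → VC-HIT  vc=[25, 21]
10: 0x24 (blk 9, set 1) → L1-HIT  vc=[25, 21]
11: 0x13 (blk 4, set 0) → MISS  vc=[25, 21, 20]
12: 0x20 (blk 8, set 0) → MISS  vc=[21, 20, 4]
13: 0x10 (blk 4, set 0) → VC-HIT  vc=[21, 20, 8]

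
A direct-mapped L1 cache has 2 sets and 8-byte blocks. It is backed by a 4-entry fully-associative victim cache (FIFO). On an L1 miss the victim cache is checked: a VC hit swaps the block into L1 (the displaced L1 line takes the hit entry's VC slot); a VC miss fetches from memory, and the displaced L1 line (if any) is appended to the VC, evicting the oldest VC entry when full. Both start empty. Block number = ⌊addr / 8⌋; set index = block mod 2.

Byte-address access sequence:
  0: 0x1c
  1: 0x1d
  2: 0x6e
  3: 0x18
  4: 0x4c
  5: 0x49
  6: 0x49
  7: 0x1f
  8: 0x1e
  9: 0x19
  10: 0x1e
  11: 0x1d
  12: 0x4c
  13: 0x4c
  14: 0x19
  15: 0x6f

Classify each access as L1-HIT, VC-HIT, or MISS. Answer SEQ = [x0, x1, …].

SEQ = [MISS, L1-HIT, MISS, VC-HIT, MISS, L1-HIT, L1-HIT, VC-HIT, L1-HIT, L1-HIT, L1-HIT, L1-HIT, VC-HIT, L1-HIT, VC-HIT, VC-HIT]

  [0] addr=0x1c blk=3 s=1: MISS | VC []
  [1] addr=0x1d blk=3 s=1: L1-HIT | VC []
  [2] addr=0x6e blk=13 s=1: MISS | VC [3]
  [3] addr=0x18 blk=3 s=1: VC-HIT | VC [13]
  [4] addr=0x4c blk=9 s=1: MISS | VC [13, 3]
  [5] addr=0x49 blk=9 s=1: L1-HIT | VC [13, 3]
  [6] addr=0x49 blk=9 s=1: L1-HIT | VC [13, 3]
  [7] addr=0x1f blk=3 s=1: VC-HIT | VC [13, 9]
  [8] addr=0x1e blk=3 s=1: L1-HIT | VC [13, 9]
  [9] addr=0x19 blk=3 s=1: L1-HIT | VC [13, 9]
  [10] addr=0x1e blk=3 s=1: L1-HIT | VC [13, 9]
  [11] addr=0x1d blk=3 s=1: L1-HIT | VC [13, 9]
  [12] addr=0x4c blk=9 s=1: VC-HIT | VC [13, 3]
  [13] addr=0x4c blk=9 s=1: L1-HIT | VC [13, 3]
  [14] addr=0x19 blk=3 s=1: VC-HIT | VC [13, 9]
  [15] addr=0x6f blk=13 s=1: VC-HIT | VC [3, 9]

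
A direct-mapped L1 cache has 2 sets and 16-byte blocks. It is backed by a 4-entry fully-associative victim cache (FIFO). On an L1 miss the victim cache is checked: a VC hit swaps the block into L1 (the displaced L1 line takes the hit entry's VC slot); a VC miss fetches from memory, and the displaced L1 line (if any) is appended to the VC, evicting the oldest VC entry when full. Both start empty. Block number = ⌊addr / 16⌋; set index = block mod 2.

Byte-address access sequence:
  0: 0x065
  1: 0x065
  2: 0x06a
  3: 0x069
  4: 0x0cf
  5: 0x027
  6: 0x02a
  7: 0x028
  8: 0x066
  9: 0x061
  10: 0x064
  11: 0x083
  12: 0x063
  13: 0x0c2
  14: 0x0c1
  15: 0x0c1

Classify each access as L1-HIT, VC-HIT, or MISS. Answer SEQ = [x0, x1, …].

#0 0x65→b6/s0 MISS; vc=[]
#1 0x65→b6/s0 L1-HIT; vc=[]
#2 0x6a→b6/s0 L1-HIT; vc=[]
#3 0x69→b6/s0 L1-HIT; vc=[]
#4 0xcf→b12/s0 MISS; vc=[6]
#5 0x27→b2/s0 MISS; vc=[6,12]
#6 0x2a→b2/s0 L1-HIT; vc=[6,12]
#7 0x28→b2/s0 L1-HIT; vc=[6,12]
#8 0x66→b6/s0 VC-HIT; vc=[2,12]
#9 0x61→b6/s0 L1-HIT; vc=[2,12]
#10 0x64→b6/s0 L1-HIT; vc=[2,12]
#11 0x83→b8/s0 MISS; vc=[2,12,6]
#12 0x63→b6/s0 VC-HIT; vc=[2,12,8]
#13 0xc2→b12/s0 VC-HIT; vc=[2,6,8]
#14 0xc1→b12/s0 L1-HIT; vc=[2,6,8]
#15 0xc1→b12/s0 L1-HIT; vc=[2,6,8]

SEQ = [MISS, L1-HIT, L1-HIT, L1-HIT, MISS, MISS, L1-HIT, L1-HIT, VC-HIT, L1-HIT, L1-HIT, MISS, VC-HIT, VC-HIT, L1-HIT, L1-HIT]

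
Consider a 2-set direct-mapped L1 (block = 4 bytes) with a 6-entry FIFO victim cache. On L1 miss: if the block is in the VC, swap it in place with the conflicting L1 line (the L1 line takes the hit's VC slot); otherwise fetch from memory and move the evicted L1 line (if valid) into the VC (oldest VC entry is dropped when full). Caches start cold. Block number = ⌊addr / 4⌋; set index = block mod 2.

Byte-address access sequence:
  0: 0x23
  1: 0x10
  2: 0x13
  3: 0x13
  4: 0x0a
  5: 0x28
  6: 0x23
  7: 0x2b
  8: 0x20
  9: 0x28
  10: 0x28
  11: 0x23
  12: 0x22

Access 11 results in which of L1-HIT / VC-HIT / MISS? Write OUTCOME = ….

OUTCOME = VC-HIT

  [0] addr=0x23 blk=8 s=0: MISS | VC []
  [1] addr=0x10 blk=4 s=0: MISS | VC [8]
  [2] addr=0x13 blk=4 s=0: L1-HIT | VC [8]
  [3] addr=0x13 blk=4 s=0: L1-HIT | VC [8]
  [4] addr=0xa blk=2 s=0: MISS | VC [8, 4]
  [5] addr=0x28 blk=10 s=0: MISS | VC [8, 4, 2]
  [6] addr=0x23 blk=8 s=0: VC-HIT | VC [10, 4, 2]
  [7] addr=0x2b blk=10 s=0: VC-HIT | VC [8, 4, 2]
  [8] addr=0x20 blk=8 s=0: VC-HIT | VC [10, 4, 2]
  [9] addr=0x28 blk=10 s=0: VC-HIT | VC [8, 4, 2]
  [10] addr=0x28 blk=10 s=0: L1-HIT | VC [8, 4, 2]
  [11] addr=0x23 blk=8 s=0: VC-HIT | VC [10, 4, 2]
  [12] addr=0x22 blk=8 s=0: L1-HIT | VC [10, 4, 2]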